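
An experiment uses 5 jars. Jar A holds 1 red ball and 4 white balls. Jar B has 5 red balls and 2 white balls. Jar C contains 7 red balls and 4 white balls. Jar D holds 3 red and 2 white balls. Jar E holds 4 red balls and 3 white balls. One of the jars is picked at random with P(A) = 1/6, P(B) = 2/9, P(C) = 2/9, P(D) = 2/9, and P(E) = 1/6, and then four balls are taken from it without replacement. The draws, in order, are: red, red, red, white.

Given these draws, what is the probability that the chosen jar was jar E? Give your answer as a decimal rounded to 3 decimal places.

0.156

Compute the likelihood of the observed sequence for each case: P(data | jar A) = (1/5)(0/4) = 0; P(data | jar B) = (5/7)(4/6)(3/5)(2/4) = 0.14286; P(data | jar C) = (7/11)(6/10)(5/9)(4/8) = 0.10606; P(data | jar D) = (3/5)(2/4)(1/3)(2/2) = 0.1; P(data | jar E) = (4/7)(3/6)(2/5)(3/4) = 0.085714.
Weighting by the prior gives 1/6 · 0 = 0, 2/9 · 0.14286 = 0.031746, 2/9 · 0.10606 = 0.023569, 2/9 · 0.1 = 0.022222, 1/6 · 0.085714 = 0.014286; summing to 0.091823.
By Bayes' rule, P(jar E | data) = (0.014286) / (0.091823) = 0.15558.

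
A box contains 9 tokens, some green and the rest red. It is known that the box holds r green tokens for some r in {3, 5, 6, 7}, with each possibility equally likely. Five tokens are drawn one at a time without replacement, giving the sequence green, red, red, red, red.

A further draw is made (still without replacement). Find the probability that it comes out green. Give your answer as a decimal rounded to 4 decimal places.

0.5500

The likelihood of the observed sequence under each hypothesis: P(data | r = 3) = (3/9)(6/8)(5/7)(4/6)(3/5) = 1/14; P(data | r = 5) = (5/9)(4/8)(3/7)(2/6)(1/5) = 1/126; P(data | r = 6) = (6/9)(3/8)(2/7)(1/6)(0/5) = 0; P(data | r = 7) = (7/9)(2/8)(1/7)(0/6) = 0.
The prior-weighted likelihoods are 1/4 · 1/14 = 1/56, 1/4 · 1/126 = 1/504, 1/4 · 0 = 0, 1/4 · 0 = 0; summing to 5/252.
The posterior is then P(r = 3 | data) = 9/10, P(r = 5 | data) = 1/10, P(r = 6 | data) = 0, P(r = 7 | data) = 0.
The predictive probability is P(green next | data) = (1/2)(9/10) + (1)(1/10) = 11/20.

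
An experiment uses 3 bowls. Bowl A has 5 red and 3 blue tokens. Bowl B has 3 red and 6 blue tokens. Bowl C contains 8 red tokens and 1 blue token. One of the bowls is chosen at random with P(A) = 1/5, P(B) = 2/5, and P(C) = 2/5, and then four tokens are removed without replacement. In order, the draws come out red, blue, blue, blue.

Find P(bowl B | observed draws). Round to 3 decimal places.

0.930

Compute the likelihood of the observed sequence for each case: P(data | bowl A) = (5/8)(3/7)(2/6)(1/5) = 1/56; P(data | bowl B) = (3/9)(6/8)(5/7)(4/6) = 5/42; P(data | bowl C) = (8/9)(1/8)(0/7) = 0.
Weighting by the prior gives 1/5 · 1/56 = 1/280, 2/5 · 5/42 = 1/21, 2/5 · 0 = 0; with total 43/840.
By Bayes' rule, P(bowl B | data) = (1/21) / (43/840) = 40/43.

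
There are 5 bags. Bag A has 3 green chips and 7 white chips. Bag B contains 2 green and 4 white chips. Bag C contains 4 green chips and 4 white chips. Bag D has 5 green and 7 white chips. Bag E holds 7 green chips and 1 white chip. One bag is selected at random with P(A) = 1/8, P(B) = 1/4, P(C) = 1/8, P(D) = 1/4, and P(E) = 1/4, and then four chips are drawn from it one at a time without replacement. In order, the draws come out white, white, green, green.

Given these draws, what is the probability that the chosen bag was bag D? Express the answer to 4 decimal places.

0.3445

Compute the likelihood of the observed sequence for each case: P(data | bag A) = (7/10)(6/9)(3/8)(2/7) = 0.05; P(data | bag B) = (4/6)(3/5)(2/4)(1/3) = 0.066667; P(data | bag C) = (4/8)(3/7)(4/6)(3/5) = 0.085714; P(data | bag D) = (7/12)(6/11)(5/10)(4/9) = 0.070707; P(data | bag E) = (1/8)(0/7) = 0.
The prior-weighted likelihoods are 1/8 · 0.05 = 0.00625, 1/4 · 0.066667 = 0.016667, 1/8 · 0.085714 = 0.010714, 1/4 · 0.070707 = 0.017677, 1/4 · 0 = 0; with total 0.051308.
So P(bag D | data) = (0.017677) / (0.051308) = 0.34452.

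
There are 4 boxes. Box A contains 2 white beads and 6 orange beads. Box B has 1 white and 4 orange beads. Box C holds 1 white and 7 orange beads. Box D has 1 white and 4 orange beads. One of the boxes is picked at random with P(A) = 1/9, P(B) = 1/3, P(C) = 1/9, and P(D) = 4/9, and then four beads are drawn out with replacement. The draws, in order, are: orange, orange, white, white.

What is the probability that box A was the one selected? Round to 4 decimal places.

0.1553

Compute the likelihood of the observed sequence for each case: P(data | box A) = (6/8)(6/8)(2/8)(2/8) = 0.035156; P(data | box B) = (4/5)(4/5)(1/5)(1/5) = 0.0256; P(data | box C) = (7/8)(7/8)(1/8)(1/8) = 0.011963; P(data | box D) = (4/5)(4/5)(1/5)(1/5) = 0.0256.
Weighting by the prior gives 1/9 · 0.035156 = 0.0039062, 1/3 · 0.0256 = 0.0085333, 1/9 · 0.011963 = 0.0013292, 4/9 · 0.0256 = 0.011378; summing to 0.025147.
Therefore the posterior P(box A | data) = (0.0039062) / (0.025147) = 0.15534.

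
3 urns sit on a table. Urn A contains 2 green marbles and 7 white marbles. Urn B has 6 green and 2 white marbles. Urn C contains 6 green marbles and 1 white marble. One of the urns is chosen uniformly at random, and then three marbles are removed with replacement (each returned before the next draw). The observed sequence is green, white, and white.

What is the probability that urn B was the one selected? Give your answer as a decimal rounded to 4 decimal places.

Under each hypothesis, the probability of the observed sequence is: P(data | urn A) = (2/9)(7/9)(7/9) = 0.13443; P(data | urn B) = (6/8)(2/8)(2/8) = 0.046875; P(data | urn C) = (6/7)(1/7)(1/7) = 0.017493.
The prior-weighted likelihoods are 1/3 · 0.13443 = 0.04481, 1/3 · 0.046875 = 0.015625, 1/3 · 0.017493 = 0.0058309; these sum to 0.066266.
By Bayes' rule, P(urn B | data) = (0.015625) / (0.066266) = 0.23579.

0.2358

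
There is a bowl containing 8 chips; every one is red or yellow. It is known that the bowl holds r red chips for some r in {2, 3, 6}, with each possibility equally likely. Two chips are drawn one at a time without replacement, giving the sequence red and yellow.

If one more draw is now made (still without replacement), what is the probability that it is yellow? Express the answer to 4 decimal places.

The likelihood of the observed sequence under each hypothesis: P(data | r = 2) = (2/8)(6/7) = 3/14; P(data | r = 3) = (3/8)(5/7) = 15/56; P(data | r = 6) = (6/8)(2/7) = 3/14.
Multiplying each by its prior: 1/3 · 3/14 = 1/14, 1/3 · 15/56 = 5/56, 1/3 · 3/14 = 1/14; these sum to 13/56.
The posterior is then P(r = 2 | data) = 4/13, P(r = 3 | data) = 5/13, P(r = 6 | data) = 4/13.
Averaging over the posterior, P(yellow next | data) = (5/6)(4/13) + (2/3)(5/13) + (1/6)(4/13) = 22/39.

0.5641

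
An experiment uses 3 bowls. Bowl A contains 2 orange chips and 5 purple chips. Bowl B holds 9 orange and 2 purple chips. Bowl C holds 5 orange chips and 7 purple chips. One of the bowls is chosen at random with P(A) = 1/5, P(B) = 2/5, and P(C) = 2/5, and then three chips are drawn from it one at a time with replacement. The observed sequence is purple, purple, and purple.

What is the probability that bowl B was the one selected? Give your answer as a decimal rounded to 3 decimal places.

0.016

Under each hypothesis, the probability of the observed sequence is: P(data | bowl A) = (5/7)(5/7)(5/7) = 0.36443; P(data | bowl B) = (2/11)(2/11)(2/11) = 0.0060105; P(data | bowl C) = (7/12)(7/12)(7/12) = 0.1985.
Multiplying each by its prior: 1/5 · 0.36443 = 0.072886, 2/5 · 0.0060105 = 0.0024042, 2/5 · 0.1985 = 0.079398; summing to 0.15469.
Hence P(bowl B | data) = (0.0024042) / (0.15469) = 0.015542.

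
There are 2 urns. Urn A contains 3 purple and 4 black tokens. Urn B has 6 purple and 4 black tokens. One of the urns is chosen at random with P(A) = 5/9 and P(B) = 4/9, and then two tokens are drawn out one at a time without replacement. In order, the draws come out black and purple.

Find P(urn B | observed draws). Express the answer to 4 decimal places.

For each hypothesis, P(data | H) works out to: P(data | urn A) = (4/7)(3/6) = 2/7; P(data | urn B) = (4/10)(6/9) = 4/15.
Weighting by the prior gives 5/9 · 2/7 = 10/63, 4/9 · 4/15 = 16/135; with total 262/945.
Hence P(urn B | data) = (16/135) / (262/945) = 56/131.

0.4275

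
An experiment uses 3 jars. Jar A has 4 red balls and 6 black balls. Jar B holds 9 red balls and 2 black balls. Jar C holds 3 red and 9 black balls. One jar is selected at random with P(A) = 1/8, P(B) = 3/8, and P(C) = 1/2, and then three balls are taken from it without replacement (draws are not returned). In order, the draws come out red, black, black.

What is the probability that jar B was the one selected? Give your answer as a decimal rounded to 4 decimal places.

0.0623

Compute the likelihood of the observed sequence for each case: P(data | jar A) = (4/10)(6/9)(5/8) = 0.16667; P(data | jar B) = (9/11)(2/10)(1/9) = 0.018182; P(data | jar C) = (3/12)(9/11)(8/10) = 0.16364.
The prior-weighted likelihoods are 1/8 · 0.16667 = 0.020833, 3/8 · 0.018182 = 0.0068182, 1/2 · 0.16364 = 0.081818; with total 0.10947.
By Bayes' rule, P(jar B | data) = (0.0068182) / (0.10947) = 0.062284.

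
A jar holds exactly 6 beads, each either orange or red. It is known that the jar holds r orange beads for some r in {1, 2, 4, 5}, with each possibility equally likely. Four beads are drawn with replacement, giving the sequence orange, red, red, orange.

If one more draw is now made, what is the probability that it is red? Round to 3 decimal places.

Compute the likelihood of the observed sequence for each case: P(data | r = 1) = (1/6)(5/6)(5/6)(1/6) = 0.01929; P(data | r = 2) = (2/6)(4/6)(4/6)(2/6) = 0.049383; P(data | r = 4) = (4/6)(2/6)(2/6)(4/6) = 0.049383; P(data | r = 5) = (5/6)(1/6)(1/6)(5/6) = 0.01929.
The prior-weighted likelihoods are 1/4 · 0.01929 = 0.0048225, 1/4 · 0.049383 = 0.012346, 1/4 · 0.049383 = 0.012346, 1/4 · 0.01929 = 0.0048225; summing to 0.034336.
Normalising, the posterior is P(r = 1 | data) = 0.14045, P(r = 2 | data) = 0.35955, P(r = 4 | data) = 0.35955, P(r = 5 | data) = 0.14045.
Averaging over the posterior, P(red next | data) = (5/6)(0.14045) + (2/3)(0.35955) + (1/3)(0.35955) + (1/6)(0.14045) = 0.5.

0.500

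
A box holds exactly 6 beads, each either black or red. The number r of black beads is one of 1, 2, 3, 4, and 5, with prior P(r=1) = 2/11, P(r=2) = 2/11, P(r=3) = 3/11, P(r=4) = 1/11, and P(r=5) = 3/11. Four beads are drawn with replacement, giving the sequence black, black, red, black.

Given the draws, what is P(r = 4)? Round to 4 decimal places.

Compute the likelihood of the observed sequence for each case: P(data | r = 1) = (1/6)(1/6)(5/6)(1/6) = 0.003858; P(data | r = 2) = (2/6)(2/6)(4/6)(2/6) = 0.024691; P(data | r = 3) = (3/6)(3/6)(3/6)(3/6) = 0.0625; P(data | r = 4) = (4/6)(4/6)(2/6)(4/6) = 0.098765; P(data | r = 5) = (5/6)(5/6)(1/6)(5/6) = 0.096451.
The prior-weighted likelihoods are 2/11 · 0.003858 = 0.00070146, 2/11 · 0.024691 = 0.0044893, 3/11 · 0.0625 = 0.017045, 1/11 · 0.098765 = 0.0089787, 3/11 · 0.096451 = 0.026305; summing to 0.05752.
Hence P(r = 4 | data) = (0.0089787) / (0.05752) = 0.1561.

0.1561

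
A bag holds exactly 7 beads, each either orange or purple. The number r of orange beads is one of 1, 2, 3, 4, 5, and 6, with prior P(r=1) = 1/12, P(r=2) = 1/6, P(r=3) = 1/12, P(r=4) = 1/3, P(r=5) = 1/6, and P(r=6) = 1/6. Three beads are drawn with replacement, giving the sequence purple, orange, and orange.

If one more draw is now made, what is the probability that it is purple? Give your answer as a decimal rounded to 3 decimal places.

Compute the likelihood of the observed sequence for each case: P(data | r = 1) = (6/7)(1/7)(1/7) = 0.017493; P(data | r = 2) = (5/7)(2/7)(2/7) = 0.058309; P(data | r = 3) = (4/7)(3/7)(3/7) = 0.10496; P(data | r = 4) = (3/7)(4/7)(4/7) = 0.13994; P(data | r = 5) = (2/7)(5/7)(5/7) = 0.14577; P(data | r = 6) = (1/7)(6/7)(6/7) = 0.10496.
Weighting by the prior gives 1/12 · 0.017493 = 0.0014577, 1/6 · 0.058309 = 0.0097182, 1/12 · 0.10496 = 0.0087464, 1/3 · 0.13994 = 0.046647, 1/6 · 0.14577 = 0.024295, 1/6 · 0.10496 = 0.017493; with total 0.10836.
Normalising, the posterior is P(r = 1 | data) = 0.013453, P(r = 2 | data) = 0.089686, P(r = 3 | data) = 0.080717, P(r = 4 | data) = 0.43049, P(r = 5 | data) = 0.22422, P(r = 6 | data) = 0.16143.
Averaging over the posterior, P(purple next | data) = (6/7)(0.013453) + (5/7)(0.089686) + (4/7)(0.080717) + (3/7)(0.43049) + (2/7)(0.22422) + (1/7)(0.16143) = 0.39334.

0.393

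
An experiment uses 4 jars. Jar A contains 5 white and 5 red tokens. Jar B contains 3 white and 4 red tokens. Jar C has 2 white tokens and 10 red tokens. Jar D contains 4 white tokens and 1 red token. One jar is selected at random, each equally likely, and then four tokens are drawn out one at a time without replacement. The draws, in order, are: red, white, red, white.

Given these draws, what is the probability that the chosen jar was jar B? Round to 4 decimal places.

0.4756

The likelihood of the observed sequence under each hypothesis: P(data | jar A) = (5/10)(5/9)(4/8)(4/7) = 0.079365; P(data | jar B) = (4/7)(3/6)(3/5)(2/4) = 0.085714; P(data | jar C) = (10/12)(2/11)(9/10)(1/9) = 0.015152; P(data | jar D) = (1/5)(4/4)(0/3) = 0.
Multiplying each by its prior: 1/4 · 0.079365 = 0.019841, 1/4 · 0.085714 = 0.021429, 1/4 · 0.015152 = 0.0037879, 1/4 · 0 = 0; with total 0.045058.
Therefore the posterior P(jar B | data) = (0.021429) / (0.045058) = 0.47558.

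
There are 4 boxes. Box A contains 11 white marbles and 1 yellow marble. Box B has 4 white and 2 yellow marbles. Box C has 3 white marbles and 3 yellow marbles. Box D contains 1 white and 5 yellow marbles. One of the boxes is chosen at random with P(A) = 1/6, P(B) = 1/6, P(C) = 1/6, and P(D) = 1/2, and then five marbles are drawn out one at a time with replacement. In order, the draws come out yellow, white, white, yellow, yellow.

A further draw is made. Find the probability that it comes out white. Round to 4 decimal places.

0.3638

Compute the likelihood of the observed sequence for each case: P(data | box A) = (1/12)(11/12)(11/12)(1/12)(1/12) = 0.00048627; P(data | box B) = (2/6)(4/6)(4/6)(2/6)(2/6) = 0.016461; P(data | box C) = (3/6)(3/6)(3/6)(3/6)(3/6) = 0.03125; P(data | box D) = (5/6)(1/6)(1/6)(5/6)(5/6) = 0.016075.
The prior-weighted likelihoods are 1/6 · 0.00048627 = 8.1045e-05, 1/6 · 0.016461 = 0.0027435, 1/6 · 0.03125 = 0.0052083, 1/2 · 0.016075 = 0.0080376; summing to 0.01607.
The posterior is then P(box A | data) = 0.0050431, P(box B | data) = 0.17072, P(box C | data) = 0.32409, P(box D | data) = 0.50015.
So P(white next | data) = Σ P(white next | H) P(H | data) = (11/12)(0.0050431) + (2/3)(0.17072) + (1/2)(0.32409) + (1/6)(0.50015) = 0.36384.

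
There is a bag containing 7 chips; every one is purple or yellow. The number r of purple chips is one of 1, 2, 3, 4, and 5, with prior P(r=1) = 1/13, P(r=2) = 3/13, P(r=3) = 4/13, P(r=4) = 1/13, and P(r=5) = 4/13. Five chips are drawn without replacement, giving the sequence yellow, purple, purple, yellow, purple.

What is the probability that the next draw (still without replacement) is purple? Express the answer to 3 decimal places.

Under each hypothesis, the probability of the observed sequence is: P(data | r = 1) = (6/7)(1/6)(0/5) = 0; P(data | r = 2) = (5/7)(2/6)(1/5)(4/4)(0/3) = 0; P(data | r = 3) = (4/7)(3/6)(2/5)(3/4)(1/3) = 0.028571; P(data | r = 4) = (3/7)(4/6)(3/5)(2/4)(2/3) = 0.057143; P(data | r = 5) = (2/7)(5/6)(4/5)(1/4)(3/3) = 0.047619.
Weighting by the prior gives 1/13 · 0 = 0, 3/13 · 0 = 0, 4/13 · 0.028571 = 0.0087912, 1/13 · 0.057143 = 0.0043956, 4/13 · 0.047619 = 0.014652; with total 0.027839.
Normalising, the posterior is P(r = 1 | data) = 0, P(r = 2 | data) = 0, P(r = 3 | data) = 0.31579, P(r = 4 | data) = 0.15789, P(r = 5 | data) = 0.52632.
The predictive probability is P(purple next | data) = (0)(0.31579) + (1/2)(0.15789) + (1)(0.52632) = 0.60526.

0.605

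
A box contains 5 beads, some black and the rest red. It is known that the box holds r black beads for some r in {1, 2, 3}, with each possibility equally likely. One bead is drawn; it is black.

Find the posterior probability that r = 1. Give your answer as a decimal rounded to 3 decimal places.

0.167

Compute the likelihood of this draw for each case: P(data | r = 1) = (1/5) = 1/5; P(data | r = 2) = (2/5) = 2/5; P(data | r = 3) = (3/5) = 3/5.
The prior-weighted likelihoods are 1/3 · 1/5 = 1/15, 1/3 · 2/5 = 2/15, 1/3 · 3/5 = 1/5; with total 2/5.
So P(r = 1 | data) = (1/15) / (2/5) = 1/6.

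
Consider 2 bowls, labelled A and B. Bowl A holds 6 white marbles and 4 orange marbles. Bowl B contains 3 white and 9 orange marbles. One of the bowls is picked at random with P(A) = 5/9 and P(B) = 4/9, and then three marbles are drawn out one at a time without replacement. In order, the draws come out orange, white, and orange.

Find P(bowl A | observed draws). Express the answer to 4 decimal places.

Under each hypothesis, the probability of the observed sequence is: P(data | bowl A) = (4/10)(6/9)(3/8) = 1/10; P(data | bowl B) = (9/12)(3/11)(8/10) = 9/55.
Multiplying each by its prior: 5/9 · 1/10 = 1/18, 4/9 · 9/55 = 4/55; summing to 127/990.
By Bayes' rule, P(bowl A | data) = (1/18) / (127/990) = 55/127.

0.4331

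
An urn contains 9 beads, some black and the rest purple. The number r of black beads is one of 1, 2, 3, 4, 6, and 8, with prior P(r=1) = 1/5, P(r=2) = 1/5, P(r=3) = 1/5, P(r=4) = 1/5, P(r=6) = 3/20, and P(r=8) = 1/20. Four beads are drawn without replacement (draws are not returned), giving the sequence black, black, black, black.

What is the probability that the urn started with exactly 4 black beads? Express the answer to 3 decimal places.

0.034

Compute the likelihood of the observed sequence for each case: P(data | r = 1) = (1/9)(0/8) = 0; P(data | r = 2) = (2/9)(1/8)(0/7) = 0; P(data | r = 3) = (3/9)(2/8)(1/7)(0/6) = 0; P(data | r = 4) = (4/9)(3/8)(2/7)(1/6) = 1/126; P(data | r = 6) = (6/9)(5/8)(4/7)(3/6) = 5/42; P(data | r = 8) = (8/9)(7/8)(6/7)(5/6) = 5/9.
Multiplying each by its prior: 1/5 · 0 = 0, 1/5 · 0 = 0, 1/5 · 0 = 0, 1/5 · 1/126 = 1/630, 3/20 · 5/42 = 1/56, 1/20 · 5/9 = 1/36; with total 17/360.
By Bayes' rule, P(r = 4 | data) = (1/630) / (17/360) = 4/119.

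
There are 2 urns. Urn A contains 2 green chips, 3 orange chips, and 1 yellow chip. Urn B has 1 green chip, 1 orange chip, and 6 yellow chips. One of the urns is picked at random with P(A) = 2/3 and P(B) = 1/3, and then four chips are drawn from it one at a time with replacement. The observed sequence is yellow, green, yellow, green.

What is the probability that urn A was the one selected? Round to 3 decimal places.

Compute the likelihood of the observed sequence for each case: P(data | urn A) = (1/6)(2/6)(1/6)(2/6) = 0.0030864; P(data | urn B) = (6/8)(1/8)(6/8)(1/8) = 0.0087891.
The prior-weighted likelihoods are 2/3 · 0.0030864 = 0.0020576, 1/3 · 0.0087891 = 0.0029297; summing to 0.0049873.
Hence P(urn A | data) = (0.0020576) / (0.0049873) = 0.41257.

0.413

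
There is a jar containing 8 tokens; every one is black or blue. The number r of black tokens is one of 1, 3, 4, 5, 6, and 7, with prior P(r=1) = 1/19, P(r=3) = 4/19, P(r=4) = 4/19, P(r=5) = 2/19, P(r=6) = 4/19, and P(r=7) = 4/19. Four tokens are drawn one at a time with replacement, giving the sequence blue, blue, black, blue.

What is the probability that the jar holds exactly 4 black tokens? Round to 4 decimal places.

0.3050

The likelihood of the observed sequence under each hypothesis: P(data | r = 1) = (7/8)(7/8)(1/8)(7/8) = 0.08374; P(data | r = 3) = (5/8)(5/8)(3/8)(5/8) = 0.091553; P(data | r = 4) = (4/8)(4/8)(4/8)(4/8) = 0.0625; P(data | r = 5) = (3/8)(3/8)(5/8)(3/8) = 0.032959; P(data | r = 6) = (2/8)(2/8)(6/8)(2/8) = 0.011719; P(data | r = 7) = (1/8)(1/8)(7/8)(1/8) = 0.001709.
Weighting by the prior gives 1/19 · 0.08374 = 0.0044074, 4/19 · 0.091553 = 0.019274, 4/19 · 0.0625 = 0.013158, 2/19 · 0.032959 = 0.0034694, 4/19 · 0.011719 = 0.0024671, 4/19 · 0.001709 = 0.00035979; summing to 0.043136.
By Bayes' rule, P(r = 4 | data) = (0.013158) / (0.043136) = 0.30503.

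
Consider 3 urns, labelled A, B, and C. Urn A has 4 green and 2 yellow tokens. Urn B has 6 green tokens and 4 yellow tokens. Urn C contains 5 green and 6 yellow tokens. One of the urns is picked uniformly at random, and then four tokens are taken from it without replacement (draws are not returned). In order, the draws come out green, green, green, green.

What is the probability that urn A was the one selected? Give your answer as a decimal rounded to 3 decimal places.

0.435

Under each hypothesis, the probability of the observed sequence is: P(data | urn A) = (4/6)(3/5)(2/4)(1/3) = 0.066667; P(data | urn B) = (6/10)(5/9)(4/8)(3/7) = 0.071429; P(data | urn C) = (5/11)(4/10)(3/9)(2/8) = 0.015152.
Weighting by the prior gives 1/3 · 0.066667 = 0.022222, 1/3 · 0.071429 = 0.02381, 1/3 · 0.015152 = 0.0050505; these sum to 0.051082.
By Bayes' rule, P(urn A | data) = (0.022222) / (0.051082) = 0.43503.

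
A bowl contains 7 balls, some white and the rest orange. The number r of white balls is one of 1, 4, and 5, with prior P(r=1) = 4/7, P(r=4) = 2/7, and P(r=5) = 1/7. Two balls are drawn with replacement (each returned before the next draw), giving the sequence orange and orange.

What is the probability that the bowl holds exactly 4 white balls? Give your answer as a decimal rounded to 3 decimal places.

0.108

Compute the likelihood of the observed sequence for each case: P(data | r = 1) = (6/7)(6/7) = 36/49; P(data | r = 4) = (3/7)(3/7) = 9/49; P(data | r = 5) = (2/7)(2/7) = 4/49.
Weighting by the prior gives 4/7 · 36/49 = 144/343, 2/7 · 9/49 = 18/343, 1/7 · 4/49 = 4/343; summing to 166/343.
Hence P(r = 4 | data) = (18/343) / (166/343) = 9/83.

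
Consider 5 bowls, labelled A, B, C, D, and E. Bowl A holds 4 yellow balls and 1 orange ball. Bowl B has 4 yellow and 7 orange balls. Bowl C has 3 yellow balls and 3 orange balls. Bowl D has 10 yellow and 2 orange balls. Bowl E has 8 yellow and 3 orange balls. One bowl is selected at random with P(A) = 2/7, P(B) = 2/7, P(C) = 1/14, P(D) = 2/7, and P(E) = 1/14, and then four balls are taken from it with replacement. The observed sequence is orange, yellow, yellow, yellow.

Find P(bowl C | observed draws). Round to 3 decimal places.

0.058

Compute the likelihood of the observed sequence for each case: P(data | bowl A) = (1/5)(4/5)(4/5)(4/5) = 0.1024; P(data | bowl B) = (7/11)(4/11)(4/11)(4/11) = 0.030599; P(data | bowl C) = (3/6)(3/6)(3/6)(3/6) = 0.0625; P(data | bowl D) = (2/12)(10/12)(10/12)(10/12) = 0.096451; P(data | bowl E) = (3/11)(8/11)(8/11)(8/11) = 0.10491.
The prior-weighted likelihoods are 2/7 · 0.1024 = 0.029257, 2/7 · 0.030599 = 0.0087426, 1/14 · 0.0625 = 0.0044643, 2/7 · 0.096451 = 0.027557, 1/14 · 0.10491 = 0.0074936; with total 0.077515.
Hence P(bowl C | data) = (0.0044643) / (0.077515) = 0.057593.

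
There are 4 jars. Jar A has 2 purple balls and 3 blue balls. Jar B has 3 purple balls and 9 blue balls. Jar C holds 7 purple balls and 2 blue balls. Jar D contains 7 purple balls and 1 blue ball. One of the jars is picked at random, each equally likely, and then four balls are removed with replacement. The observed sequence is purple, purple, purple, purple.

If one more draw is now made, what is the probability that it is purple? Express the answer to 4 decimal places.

The likelihood of the observed sequence under each hypothesis: P(data | jar A) = (2/5)(2/5)(2/5)(2/5) = 0.0256; P(data | jar B) = (3/12)(3/12)(3/12)(3/12) = 0.0039062; P(data | jar C) = (7/9)(7/9)(7/9)(7/9) = 0.36595; P(data | jar D) = (7/8)(7/8)(7/8)(7/8) = 0.58618.
Multiplying each by its prior: 1/4 · 0.0256 = 0.0064, 1/4 · 0.0039062 = 0.00097656, 1/4 · 0.36595 = 0.091488, 1/4 · 0.58618 = 0.14655; these sum to 0.24541.
The posterior is then P(jar A | data) = 0.026079, P(jar B | data) = 0.0039793, P(jar C | data) = 0.3728, P(jar D | data) = 0.59715.
The predictive probability is P(purple next | data) = (2/5)(0.026079) + (1/4)(0.0039793) + (7/9)(0.3728) + (7/8)(0.59715) = 0.82388.

0.8239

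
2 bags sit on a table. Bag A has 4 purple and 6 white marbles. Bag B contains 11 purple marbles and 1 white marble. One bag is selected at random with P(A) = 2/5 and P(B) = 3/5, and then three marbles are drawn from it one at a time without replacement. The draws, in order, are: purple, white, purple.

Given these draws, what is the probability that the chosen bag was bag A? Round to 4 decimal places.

Under each hypothesis, the probability of the observed sequence is: P(data | bag A) = (4/10)(6/9)(3/8) = 1/10; P(data | bag B) = (11/12)(1/11)(10/10) = 1/12.
Multiplying each by its prior: 2/5 · 1/10 = 1/25, 3/5 · 1/12 = 1/20; summing to 9/100.
Therefore the posterior P(bag A | data) = (1/25) / (9/100) = 4/9.

0.4444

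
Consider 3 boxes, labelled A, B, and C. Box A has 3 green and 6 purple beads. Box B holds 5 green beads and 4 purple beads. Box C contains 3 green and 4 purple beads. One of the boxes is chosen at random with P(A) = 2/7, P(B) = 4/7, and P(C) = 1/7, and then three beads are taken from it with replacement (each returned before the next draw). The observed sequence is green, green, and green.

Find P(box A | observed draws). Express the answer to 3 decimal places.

0.088

The likelihood of the observed sequence under each hypothesis: P(data | box A) = (3/9)(3/9)(3/9) = 0.037037; P(data | box B) = (5/9)(5/9)(5/9) = 0.17147; P(data | box C) = (3/7)(3/7)(3/7) = 0.078717.
Weighting by the prior gives 2/7 · 0.037037 = 0.010582, 4/7 · 0.17147 = 0.097982, 1/7 · 0.078717 = 0.011245; summing to 0.11981.
Hence P(box A | data) = (0.010582) / (0.11981) = 0.088324.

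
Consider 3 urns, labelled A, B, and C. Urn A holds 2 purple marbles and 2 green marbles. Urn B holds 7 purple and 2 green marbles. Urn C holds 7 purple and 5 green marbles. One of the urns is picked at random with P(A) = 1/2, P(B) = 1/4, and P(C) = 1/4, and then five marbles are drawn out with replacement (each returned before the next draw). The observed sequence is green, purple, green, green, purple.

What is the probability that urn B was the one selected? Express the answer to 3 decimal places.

For each hypothesis, P(data | H) works out to: P(data | urn A) = (2/4)(2/4)(2/4)(2/4)(2/4) = 0.03125; P(data | urn B) = (2/9)(7/9)(2/9)(2/9)(7/9) = 0.0066386; P(data | urn C) = (5/12)(7/12)(5/12)(5/12)(7/12) = 0.024615.
Weighting by the prior gives 1/2 · 0.03125 = 0.015625, 1/4 · 0.0066386 = 0.0016596, 1/4 · 0.024615 = 0.0061538; with total 0.023438.
Hence P(urn B | data) = (0.0016596) / (0.023438) = 0.070809.

0.071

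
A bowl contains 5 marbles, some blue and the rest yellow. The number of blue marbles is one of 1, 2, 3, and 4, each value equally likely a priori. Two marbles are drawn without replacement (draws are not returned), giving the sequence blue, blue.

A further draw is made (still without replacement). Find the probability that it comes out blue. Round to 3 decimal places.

The likelihood of the observed sequence under each hypothesis: P(data | r = 1) = (1/5)(0/4) = 0; P(data | r = 2) = (2/5)(1/4) = 1/10; P(data | r = 3) = (3/5)(2/4) = 3/10; P(data | r = 4) = (4/5)(3/4) = 3/5.
Weighting by the prior gives 1/4 · 0 = 0, 1/4 · 1/10 = 1/40, 1/4 · 3/10 = 3/40, 1/4 · 3/5 = 3/20; summing to 1/4.
Normalising, the posterior is P(r = 1 | data) = 0, P(r = 2 | data) = 1/10, P(r = 3 | data) = 3/10, P(r = 4 | data) = 3/5.
So P(blue next | data) = Σ P(blue next | H) P(H | data) = (0)(1/10) + (1/3)(3/10) + (2/3)(3/5) = 1/2.

0.500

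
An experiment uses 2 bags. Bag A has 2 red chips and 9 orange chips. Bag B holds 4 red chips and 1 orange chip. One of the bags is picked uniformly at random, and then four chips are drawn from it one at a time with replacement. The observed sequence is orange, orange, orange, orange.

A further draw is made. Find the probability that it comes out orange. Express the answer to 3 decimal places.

0.816

The likelihood of the observed sequence under each hypothesis: P(data | bag A) = (9/11)(9/11)(9/11)(9/11) = 0.44813; P(data | bag B) = (1/5)(1/5)(1/5)(1/5) = 0.0016.
Multiplying each by its prior: 1/2 · 0.44813 = 0.22406, 1/2 · 0.0016 = 0.0008; summing to 0.22486.
The posterior is then P(bag A | data) = 0.99644, P(bag B | data) = 0.0035577.
So P(orange next | data) = Σ P(orange next | H) P(H | data) = (9/11)(0.99644) + (1/5)(0.0035577) = 0.81598.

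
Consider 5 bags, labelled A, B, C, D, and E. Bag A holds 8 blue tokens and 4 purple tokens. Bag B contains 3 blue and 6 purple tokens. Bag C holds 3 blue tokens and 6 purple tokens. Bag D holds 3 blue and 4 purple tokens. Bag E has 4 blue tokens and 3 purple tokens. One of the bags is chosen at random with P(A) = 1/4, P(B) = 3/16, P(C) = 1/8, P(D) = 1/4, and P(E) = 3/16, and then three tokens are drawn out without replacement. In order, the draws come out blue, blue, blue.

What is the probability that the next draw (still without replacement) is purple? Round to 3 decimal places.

0.576

Under each hypothesis, the probability of the observed sequence is: P(data | bag A) = (8/12)(7/11)(6/10) = 0.25455; P(data | bag B) = (3/9)(2/8)(1/7) = 0.011905; P(data | bag C) = (3/9)(2/8)(1/7) = 0.011905; P(data | bag D) = (3/7)(2/6)(1/5) = 0.028571; P(data | bag E) = (4/7)(3/6)(2/5) = 0.11429.
Weighting by the prior gives 1/4 · 0.25455 = 0.063636, 3/16 · 0.011905 = 0.0022321, 1/8 · 0.011905 = 0.0014881, 1/4 · 0.028571 = 0.0071429, 3/16 · 0.11429 = 0.021429; summing to 0.095928.
Dividing through by the total gives posterior P(bag A | data) = 0.66338, P(bag B | data) = 0.023269, P(bag C | data) = 0.015513, P(bag D | data) = 0.074461, P(bag E | data) = 0.22338.
So P(purple next | data) = Σ P(purple next | H) P(H | data) = (4/9)(0.66338) + (1)(0.023269) + (1)(0.015513) + (1)(0.074461) + (3/4)(0.22338) = 0.57561.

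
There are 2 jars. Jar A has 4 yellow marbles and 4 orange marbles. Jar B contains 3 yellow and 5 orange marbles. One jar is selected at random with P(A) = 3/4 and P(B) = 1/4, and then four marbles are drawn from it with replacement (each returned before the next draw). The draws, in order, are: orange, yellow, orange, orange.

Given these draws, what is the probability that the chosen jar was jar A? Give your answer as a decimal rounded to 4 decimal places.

For each hypothesis, P(data | H) works out to: P(data | jar A) = (4/8)(4/8)(4/8)(4/8) = 0.0625; P(data | jar B) = (5/8)(3/8)(5/8)(5/8) = 0.091553.
Multiplying each by its prior: 3/4 · 0.0625 = 0.046875, 1/4 · 0.091553 = 0.022888; summing to 0.069763.
Hence P(jar A | data) = (0.046875) / (0.069763) = 0.67192.

0.6719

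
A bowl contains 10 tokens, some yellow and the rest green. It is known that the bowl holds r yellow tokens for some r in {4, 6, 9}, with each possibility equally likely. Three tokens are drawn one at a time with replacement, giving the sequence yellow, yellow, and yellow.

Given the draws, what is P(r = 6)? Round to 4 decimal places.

0.2141

Under each hypothesis, the probability of the observed sequence is: P(data | r = 4) = (4/10)(4/10)(4/10) = 0.064; P(data | r = 6) = (6/10)(6/10)(6/10) = 0.216; P(data | r = 9) = (9/10)(9/10)(9/10) = 0.729.
Weighting by the prior gives 1/3 · 0.064 = 0.021333, 1/3 · 0.216 = 0.072, 1/3 · 0.729 = 0.243; these sum to 0.33633.
Hence P(r = 6 | data) = (0.072) / (0.33633) = 0.21407.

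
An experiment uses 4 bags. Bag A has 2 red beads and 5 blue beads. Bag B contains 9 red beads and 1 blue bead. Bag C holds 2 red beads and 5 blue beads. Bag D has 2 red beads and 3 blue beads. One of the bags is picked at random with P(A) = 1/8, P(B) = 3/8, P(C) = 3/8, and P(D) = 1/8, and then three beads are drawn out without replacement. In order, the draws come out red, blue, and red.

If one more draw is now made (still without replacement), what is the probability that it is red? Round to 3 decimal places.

0.508

Under each hypothesis, the probability of the observed sequence is: P(data | bag A) = (2/7)(5/6)(1/5) = 1/21; P(data | bag B) = (9/10)(1/9)(8/8) = 1/10; P(data | bag C) = (2/7)(5/6)(1/5) = 1/21; P(data | bag D) = (2/5)(3/4)(1/3) = 1/10.
The prior-weighted likelihoods are 1/8 · 1/21 = 1/168, 3/8 · 1/10 = 3/80, 3/8 · 1/21 = 1/56, 1/8 · 1/10 = 1/80; summing to 31/420.
Normalising, the posterior is P(bag A | data) = 5/62, P(bag B | data) = 63/124, P(bag C | data) = 15/62, P(bag D | data) = 21/124.
So P(red next | data) = Σ P(red next | H) P(H | data) = (0)(5/62) + (1)(63/124) + (0)(15/62) + (0)(21/124) = 63/124.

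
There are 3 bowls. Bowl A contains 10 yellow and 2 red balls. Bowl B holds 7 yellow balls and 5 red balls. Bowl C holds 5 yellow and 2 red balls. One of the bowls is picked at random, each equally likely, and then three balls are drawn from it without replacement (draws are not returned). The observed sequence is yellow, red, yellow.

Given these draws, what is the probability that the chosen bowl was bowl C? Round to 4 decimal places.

Under each hypothesis, the probability of the observed sequence is: P(data | bowl A) = (10/12)(2/11)(9/10) = 0.13636; P(data | bowl B) = (7/12)(5/11)(6/10) = 0.15909; P(data | bowl C) = (5/7)(2/6)(4/5) = 0.19048.
Weighting by the prior gives 1/3 · 0.13636 = 0.045455, 1/3 · 0.15909 = 0.05303, 1/3 · 0.19048 = 0.063492; with total 0.16198.
By Bayes' rule, P(bowl C | data) = (0.063492) / (0.16198) = 0.39198.

0.3920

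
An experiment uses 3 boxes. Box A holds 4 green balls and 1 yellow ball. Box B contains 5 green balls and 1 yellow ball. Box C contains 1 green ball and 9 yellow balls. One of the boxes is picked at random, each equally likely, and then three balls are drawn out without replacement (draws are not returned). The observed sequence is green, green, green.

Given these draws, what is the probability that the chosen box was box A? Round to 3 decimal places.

For each hypothesis, P(data | H) works out to: P(data | box A) = (4/5)(3/4)(2/3) = 2/5; P(data | box B) = (5/6)(4/5)(3/4) = 1/2; P(data | box C) = (1/10)(0/9) = 0.
Multiplying each by its prior: 1/3 · 2/5 = 2/15, 1/3 · 1/2 = 1/6, 1/3 · 0 = 0; with total 3/10.
By Bayes' rule, P(box A | data) = (2/15) / (3/10) = 4/9.

0.444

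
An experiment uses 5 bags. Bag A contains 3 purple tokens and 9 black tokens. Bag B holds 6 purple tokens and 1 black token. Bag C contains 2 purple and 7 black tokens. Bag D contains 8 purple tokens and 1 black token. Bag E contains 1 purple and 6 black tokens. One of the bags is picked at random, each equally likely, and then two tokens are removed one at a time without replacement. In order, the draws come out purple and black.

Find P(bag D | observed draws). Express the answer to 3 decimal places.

For each hypothesis, P(data | H) works out to: P(data | bag A) = (3/12)(9/11) = 0.20455; P(data | bag B) = (6/7)(1/6) = 0.14286; P(data | bag C) = (2/9)(7/8) = 0.19444; P(data | bag D) = (8/9)(1/8) = 0.11111; P(data | bag E) = (1/7)(6/6) = 0.14286.
Multiplying each by its prior: 1/5 · 0.20455 = 0.040909, 1/5 · 0.14286 = 0.028571, 1/5 · 0.19444 = 0.038889, 1/5 · 0.11111 = 0.022222, 1/5 · 0.14286 = 0.028571; summing to 0.15916.
So P(bag D | data) = (0.022222) / (0.15916) = 0.13962.

0.140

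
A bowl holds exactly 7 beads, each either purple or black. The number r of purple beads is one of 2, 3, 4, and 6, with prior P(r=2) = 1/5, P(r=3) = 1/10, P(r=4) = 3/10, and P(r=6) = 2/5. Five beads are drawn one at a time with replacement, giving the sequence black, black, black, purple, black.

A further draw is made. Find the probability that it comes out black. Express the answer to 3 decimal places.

0.620

The likelihood of the observed sequence under each hypothesis: P(data | r = 2) = (5/7)(5/7)(5/7)(2/7)(5/7) = 0.074374; P(data | r = 3) = (4/7)(4/7)(4/7)(3/7)(4/7) = 0.045695; P(data | r = 4) = (3/7)(3/7)(3/7)(4/7)(3/7) = 0.019278; P(data | r = 6) = (1/7)(1/7)(1/7)(6/7)(1/7) = 0.00035699.
Weighting by the prior gives 1/5 · 0.074374 = 0.014875, 1/10 · 0.045695 = 0.0045695, 3/10 · 0.019278 = 0.0057833, 2/5 · 0.00035699 = 0.0001428; with total 0.02537.
The posterior is then P(r = 2 | data) = 0.5863, P(r = 3 | data) = 0.18011, P(r = 4 | data) = 0.22795, P(r = 6 | data) = 0.0056285.
Averaging over the posterior, P(black next | data) = (5/7)(0.5863) + (4/7)(0.18011) + (3/7)(0.22795) + (1/7)(0.0056285) = 0.62021.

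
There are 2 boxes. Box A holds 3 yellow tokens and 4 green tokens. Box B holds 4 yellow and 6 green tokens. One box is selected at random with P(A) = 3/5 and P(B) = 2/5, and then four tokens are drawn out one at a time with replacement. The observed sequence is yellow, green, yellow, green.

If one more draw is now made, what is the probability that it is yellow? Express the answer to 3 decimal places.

Under each hypothesis, the probability of the observed sequence is: P(data | box A) = (3/7)(4/7)(3/7)(4/7) = 0.059975; P(data | box B) = (4/10)(6/10)(4/10)(6/10) = 0.0576.
Multiplying each by its prior: 3/5 · 0.059975 = 0.035985, 2/5 · 0.0576 = 0.02304; summing to 0.059025.
Dividing through by the total gives posterior P(box A | data) = 0.60966, P(box B | data) = 0.39034.
Averaging over the posterior, P(yellow next | data) = (3/7)(0.60966) + (2/5)(0.39034) = 0.41742.

0.417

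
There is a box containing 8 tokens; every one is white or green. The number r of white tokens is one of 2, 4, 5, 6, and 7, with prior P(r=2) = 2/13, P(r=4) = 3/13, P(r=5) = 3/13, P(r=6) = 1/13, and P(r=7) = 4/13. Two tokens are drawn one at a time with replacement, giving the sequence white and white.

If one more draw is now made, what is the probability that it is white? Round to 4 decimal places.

0.7476

The likelihood of the observed sequence under each hypothesis: P(data | r = 2) = (2/8)(2/8) = 1/16; P(data | r = 4) = (4/8)(4/8) = 1/4; P(data | r = 5) = (5/8)(5/8) = 25/64; P(data | r = 6) = (6/8)(6/8) = 9/16; P(data | r = 7) = (7/8)(7/8) = 49/64.
Multiplying each by its prior: 2/13 · 1/16 = 1/104, 3/13 · 1/4 = 3/52, 3/13 · 25/64 = 75/832, 1/13 · 9/16 = 9/208, 4/13 · 49/64 = 49/208; summing to 363/832.
The posterior is then P(r = 2 | data) = 0.022039, P(r = 4 | data) = 0.13223, P(r = 5 | data) = 0.20661, P(r = 6 | data) = 0.099174, P(r = 7 | data) = 0.53994.
Averaging over the posterior, P(white next | data) = (1/4)(0.022039) + (1/2)(0.13223) + (5/8)(0.20661) + (3/4)(0.099174) + (7/8)(0.53994) = 0.74759.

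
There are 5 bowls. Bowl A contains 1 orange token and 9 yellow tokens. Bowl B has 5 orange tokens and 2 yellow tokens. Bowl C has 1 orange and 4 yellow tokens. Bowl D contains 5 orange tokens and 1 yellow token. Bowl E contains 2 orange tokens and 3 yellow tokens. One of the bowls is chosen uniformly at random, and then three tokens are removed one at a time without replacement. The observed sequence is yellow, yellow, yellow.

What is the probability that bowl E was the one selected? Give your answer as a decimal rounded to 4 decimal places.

0.0833

Under each hypothesis, the probability of the observed sequence is: P(data | bowl A) = (9/10)(8/9)(7/8) = 7/10; P(data | bowl B) = (2/7)(1/6)(0/5) = 0; P(data | bowl C) = (4/5)(3/4)(2/3) = 2/5; P(data | bowl D) = (1/6)(0/5) = 0; P(data | bowl E) = (3/5)(2/4)(1/3) = 1/10.
Multiplying each by its prior: 1/5 · 7/10 = 7/50, 1/5 · 0 = 0, 1/5 · 2/5 = 2/25, 1/5 · 0 = 0, 1/5 · 1/10 = 1/50; summing to 6/25.
Therefore the posterior P(bowl E | data) = (1/50) / (6/25) = 1/12.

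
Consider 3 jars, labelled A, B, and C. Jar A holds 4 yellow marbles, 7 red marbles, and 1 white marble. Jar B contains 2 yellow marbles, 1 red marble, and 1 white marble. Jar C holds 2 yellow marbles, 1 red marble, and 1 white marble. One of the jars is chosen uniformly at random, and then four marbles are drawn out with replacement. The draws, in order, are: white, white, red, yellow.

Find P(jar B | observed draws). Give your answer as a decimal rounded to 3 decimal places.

0.460

Compute the likelihood of the observed sequence for each case: P(data | jar A) = (1/12)(1/12)(7/12)(4/12) = 0.0013503; P(data | jar B) = (1/4)(1/4)(1/4)(2/4) = 0.0078125; P(data | jar C) = (1/4)(1/4)(1/4)(2/4) = 0.0078125.
The prior-weighted likelihoods are 1/3 · 0.0013503 = 0.0004501, 1/3 · 0.0078125 = 0.0026042, 1/3 · 0.0078125 = 0.0026042; these sum to 0.0056584.
So P(jar B | data) = (0.0026042) / (0.0056584) = 0.46023.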